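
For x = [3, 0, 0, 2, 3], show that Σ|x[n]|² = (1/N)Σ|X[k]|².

Time domain:
Σ|x[n]|² = |3|² + |0|² + |0|² + |2|² + |3|² = 22.0000

Frequency domain:
(1/5)Σ|X[k]|² = (1/5)(|8|² + |2.3090+4.0287i|² + |1.1910-0.1388i|² + |1.1910+0.1388i|² + |2.3090-4.0287i|²) = (1/5)·110.0000 = 22.0000

Both sides agree, confirming Parseval's theorem.

Σ|x[n]|² = (1/N)Σ|X[k]|² = 22.0000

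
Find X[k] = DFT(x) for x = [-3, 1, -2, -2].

X[k] = Σ(n=0 to 3) x[n] · ω_4^(nk)
where ω_4 = e^(-2πi/4)

Computing each X[k]:
X[0] = -6
X[1] = -1-3i
X[2] = -4
X[3] = -1+3i

X = [-6, -1-3i, -4, -1+3i]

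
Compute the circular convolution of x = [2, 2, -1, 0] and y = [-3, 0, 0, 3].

(x ⊛ y)[n] = Σ(m=0 to 3) x[m] · y[(n-m) mod 4]

Computing each output sample:
(x ⊛ y)[0] = 0
(x ⊛ y)[1] = -9
(x ⊛ y)[2] = 3
(x ⊛ y)[3] = 6

x ⊛ y = [0, -9, 3, 6]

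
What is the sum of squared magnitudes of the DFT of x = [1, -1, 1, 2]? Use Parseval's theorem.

Parseval: Σ|x[n]|² = (1/N)Σ|X[k]|², so Σ|X[k]|² = N·Σ|x[n]|² = 4·7.0000

Σ|X[k]|² = N·Σ|x[n]|² = 4·7.0000 = 28.0000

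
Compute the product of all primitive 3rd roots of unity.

The primitive 3rd roots of unity are ω_3^k for k coprime to 3: k ∈ {1, 2}
Their product equals the constant term of the cyclotomic polynomial Φ_3(x) up to sign.
For n ≥ 3, the product of all primitive nth roots of unity is 1. (For n=1 it is 1; for n=2 it is -1.)

1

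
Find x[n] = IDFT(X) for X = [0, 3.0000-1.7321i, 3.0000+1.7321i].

x[n] = (1/3) Σ(k=0 to 2) X[k] · e^(2πikn/3)

Computing each x[n]:
x[0] = 2
x[1] = 0
x[2] = -2

x = [2, 0, -2]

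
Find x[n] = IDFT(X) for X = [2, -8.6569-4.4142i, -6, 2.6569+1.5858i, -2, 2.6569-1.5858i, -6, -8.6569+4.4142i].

x[n] = (1/8) Σ(k=0 to 7) X[k] · e^(2πikn/8)

Computing each x[n]:
x[0] = -3
x[1] = -1
x[2] = 3
x[3] = 3
x[4] = 0
x[5] = 2
x[6] = 0
x[7] = -2

x = [-3, -1, 3, 3, 0, 2, 0, -2]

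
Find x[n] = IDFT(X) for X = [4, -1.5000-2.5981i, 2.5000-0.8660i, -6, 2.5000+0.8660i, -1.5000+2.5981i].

x[n] = (1/6) Σ(k=0 to 5) X[k] · e^(2πikn/6)

Computing each x[n]:
x[0] = 0
x[1] = 2
x[2] = 0
x[3] = 3
x[4] = -1
x[5] = 0

x = [0, 2, 0, 3, -1, 0]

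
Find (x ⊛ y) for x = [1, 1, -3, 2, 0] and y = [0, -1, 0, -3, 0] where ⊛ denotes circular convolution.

(x ⊛ y)[n] = Σ(m=0 to 4) x[m] · y[(n-m) mod 5]

Computing each output sample:
(x ⊛ y)[0] = 9
(x ⊛ y)[1] = -7
(x ⊛ y)[2] = -1
(x ⊛ y)[3] = 0
(x ⊛ y)[4] = -5

x ⊛ y = [9, -7, -1, 0, -5]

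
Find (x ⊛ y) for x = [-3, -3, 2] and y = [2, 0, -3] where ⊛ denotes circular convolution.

(x ⊛ y)[n] = Σ(m=0 to 2) x[m] · y[(n-m) mod 3]

Computing each output sample:
(x ⊛ y)[0] = 3
(x ⊛ y)[1] = -12
(x ⊛ y)[2] = 13

x ⊛ y = [3, -12, 13]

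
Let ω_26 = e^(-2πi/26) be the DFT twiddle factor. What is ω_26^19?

ω_26^19 = e^(-2πi·19/26)
= cos(-2π·19/26) + i·sin(-2π·19/26)
= cos(-38π/26) + i·sin(-38π/26)

ω_26^19 = cos(-38π/26) + i·sin(-38π/26) = -0.1205+0.9927i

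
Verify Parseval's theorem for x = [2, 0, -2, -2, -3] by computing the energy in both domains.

Time domain:
Σ|x[n]|² = |2|² + |0|² + |-2|² + |-2|² + |-3|² = 21.0000

Frequency domain:
(1/5)Σ|X[k]|² = (1/5)(|-5|² + |4.3090-2.8532i|² + |3.1910-1.7634i|² + |3.1910+1.7634i|² + |4.3090+2.8532i|²) = (1/5)·105.0000 = 21.0000

Both sides agree, confirming Parseval's theorem.

Σ|x[n]|² = (1/N)Σ|X[k]|² = 21.0000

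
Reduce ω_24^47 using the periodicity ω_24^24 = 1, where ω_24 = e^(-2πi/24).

Since ω_24^24 = 1, powers reduce modulo 24.
47 mod 24 = 23
So ω_24^47 = ω_24^23 = e^(-2πi·23/24)

ω_24^47 = ω_24^23 = 0.9659+0.2588i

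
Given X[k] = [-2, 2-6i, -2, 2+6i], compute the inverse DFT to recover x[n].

x[n] = (1/4) Σ(k=0 to 3) X[k] · e^(2πikn/4)

Computing each x[n]:
x[0] = 0
x[1] = 3
x[2] = -2
x[3] = -3

x = [0, 3, -2, -3]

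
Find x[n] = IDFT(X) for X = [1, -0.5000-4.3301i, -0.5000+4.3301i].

x[n] = (1/3) Σ(k=0 to 2) X[k] · e^(2πikn/3)

Computing each x[n]:
x[0] = 0
x[1] = 3
x[2] = -2

x = [0, 3, -2]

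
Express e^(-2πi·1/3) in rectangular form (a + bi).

ω_3^1 = e^(-2πi·1/3)
= cos(-2π·1/3) + i·sin(-2π·1/3)
= cos(-2π/3) + i·sin(-2π/3)

ω_3^1 = cos(-2π/3) + i·sin(-2π/3) = -0.5000-0.8660i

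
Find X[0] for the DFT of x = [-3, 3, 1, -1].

X[0] = Σ(n=0 to 3) x[n] · ω_4^0 = Σ x[n]
= (-3) + (3) + (1) + (-1)

X[0] = 0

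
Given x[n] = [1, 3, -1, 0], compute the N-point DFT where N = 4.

X[k] = Σ(n=0 to 3) x[n] · ω_4^(nk)
where ω_4 = e^(-2πi/4)

Computing each X[k]:
X[0] = 3
X[1] = 2-3i
X[2] = -3
X[3] = 2+3i

X = [3, 2-3i, -3, 2+3i]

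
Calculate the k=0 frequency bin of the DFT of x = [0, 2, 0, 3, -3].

X[0] = Σ(n=0 to 4) x[n] · ω_5^0 = Σ x[n]
= (0) + (2) + (0) + (3) + (-3)

X[0] = 2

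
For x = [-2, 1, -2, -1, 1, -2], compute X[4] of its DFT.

X[4] = Σ(n=0 to 5) x[n] · ω_6^(4n) where ω_6 = e^(-2πi/6)
= (-2)·ω_6^0 + (1)·ω_6^4 + (-2)·ω_6^8 + (-1)·ω_6^12 + (1)·ω_6^16 + (-2)·ω_6^20

X[4] = -2.0000+5.1962i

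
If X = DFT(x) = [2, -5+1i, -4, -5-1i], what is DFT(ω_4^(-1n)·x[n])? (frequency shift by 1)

Modulation property: DFT(ω_4^(-1n)·x[n]) = X[(k-1) mod 4], so circularly shift X by 1 positions.

X[k-1] = [-5-1i, 2, -5+1i, -4]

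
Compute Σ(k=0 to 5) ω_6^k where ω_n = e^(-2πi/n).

Sum of all nth roots of unity equals 0 for n > 1 (geometric series with r ≠ 1).

0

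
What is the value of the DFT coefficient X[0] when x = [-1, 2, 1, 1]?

X[0] = Σ(n=0 to 3) x[n] · ω_4^0 = Σ x[n]
= (-1) + (2) + (1) + (1)

X[0] = 3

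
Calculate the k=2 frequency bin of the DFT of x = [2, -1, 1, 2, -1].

X[2] = Σ(n=0 to 4) x[n] · ω_5^(2n) where ω_5 = e^(-2πi/5)
= (2)·ω_5^0 + (-1)·ω_5^2 + (1)·ω_5^4 + (2)·ω_5^6 + (-1)·ω_5^8

X[2] = 4.5451-0.9511i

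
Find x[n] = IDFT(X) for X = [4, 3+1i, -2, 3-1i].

x[n] = (1/4) Σ(k=0 to 3) X[k] · e^(2πikn/4)

Computing each x[n]:
x[0] = 2
x[1] = 1
x[2] = -1
x[3] = 2

x = [2, 1, -1, 2]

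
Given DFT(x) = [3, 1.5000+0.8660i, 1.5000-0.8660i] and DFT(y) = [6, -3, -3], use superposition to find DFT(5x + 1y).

By linearity: DFT(5x + 1y) = 5·DFT(x) + 1·DFT(y)
= 5·[3, 1.5000+0.8660i, 1.5000-0.8660i] + 1·[6, -3, -3]

Computing element-wise:
Z[0] = 5·(3) + 1·(6) = 21
Z[1] = 5·(1.5000+0.8660i) + 1·(-3) = 4.5000+4.3300i
Z[2] = 5·(1.5000-0.8660i) + 1·(-3) = 4.5000-4.3300i

DFT(5x + 1y) = 5·X + 1·Y = [21, 4.5000+4.3300i, 4.5000-4.3300i]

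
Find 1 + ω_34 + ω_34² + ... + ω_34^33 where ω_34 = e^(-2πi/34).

Sum of all nth roots of unity equals 0 for n > 1 (geometric series with r ≠ 1).

0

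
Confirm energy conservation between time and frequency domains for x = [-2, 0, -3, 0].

Time domain:
Σ|x[n]|² = |-2|² + |0|² + |-3|² + |0|² = 13.0000

Frequency domain:
(1/4)Σ|X[k]|² = (1/4)(|-5|² + |1|² + |-5|² + |1|²) = (1/4)·52.0000 = 13.0000

Both sides agree, confirming Parseval's theorem.

Σ|x[n]|² = (1/N)Σ|X[k]|² = 13.0000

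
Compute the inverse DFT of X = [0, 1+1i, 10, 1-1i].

x[n] = (1/4) Σ(k=0 to 3) X[k] · e^(2πikn/4)

Computing each x[n]:
x[0] = 3
x[1] = -3
x[2] = 2
x[3] = -2

x = [3, -3, 2, -2]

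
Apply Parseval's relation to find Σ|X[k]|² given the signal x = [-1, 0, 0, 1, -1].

Parseval: Σ|x[n]|² = (1/N)Σ|X[k]|², so Σ|X[k]|² = N·Σ|x[n]|² = 5·3.0000

Σ|X[k]|² = N·Σ|x[n]|² = 5·3.0000 = 15.0000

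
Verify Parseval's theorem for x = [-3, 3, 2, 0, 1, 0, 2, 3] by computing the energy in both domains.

Time domain:
Σ|x[n]|² = |-3|² + |3|² + |2|² + |0|² + |1|² + |0|² + |2|² + |3|² = 36.0000

Frequency domain:
(1/8)Σ|X[k]|² = (1/8)(|8|² + |0.2426|² + |-6|² + |-8.2426|² + |-4|² + |-8.2426|² + |-6|² + |0.2426|²) = (1/8)·288.0000 = 36.0000

Both sides agree, confirming Parseval's theorem.

Σ|x[n]|² = (1/N)Σ|X[k]|² = 36.0000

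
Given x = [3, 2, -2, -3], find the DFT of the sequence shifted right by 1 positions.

Time shift by 1: X_shifted[k] = ω_4^(1k) · X[k]
Shifted x = [-3, 3, 2, -2]

DFT(x[n-1]) = [0, -5-5i, -2, -5+5i]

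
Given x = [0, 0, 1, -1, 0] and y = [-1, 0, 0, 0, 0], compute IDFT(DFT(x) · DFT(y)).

(x ⊛ y)[n] = Σ(m=0 to 4) x[m] · y[(n-m) mod 5]

Computing each output sample:
(x ⊛ y)[0] = 0
(x ⊛ y)[1] = 0
(x ⊛ y)[2] = -1
(x ⊛ y)[3] = 1
(x ⊛ y)[4] = 0

x ⊛ y = [0, 0, -1, 1, 0]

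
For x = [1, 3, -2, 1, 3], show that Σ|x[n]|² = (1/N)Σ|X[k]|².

Time domain:
Σ|x[n]|² = |1|² + |3|² + |-2|² + |1|² + |3|² = 24.0000

Frequency domain:
(1/5)Σ|X[k]|² = (1/5)(|6|² + |3.6631+1.7634i|² + |-4.1631-2.8532i|² + |-4.1631+2.8532i|² + |3.6631-1.7634i|²) = (1/5)·120.0000 = 24.0000

Both sides agree, confirming Parseval's theorem.

Σ|x[n]|² = (1/N)Σ|X[k]|² = 24.0000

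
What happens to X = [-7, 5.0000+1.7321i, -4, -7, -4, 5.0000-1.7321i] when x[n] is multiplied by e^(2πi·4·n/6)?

Modulation property: DFT(ω_6^(-4n)·x[n]) = X[(k-4) mod 6], so circularly shift X by 4 positions.

X[k-4] = [-4, -7, -4, 5.0000-1.7321i, -7, 5.0000+1.7321i]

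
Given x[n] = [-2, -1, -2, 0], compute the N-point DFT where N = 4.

X[k] = Σ(n=0 to 3) x[n] · ω_4^(nk)
where ω_4 = e^(-2πi/4)

Computing each X[k]:
X[0] = -5
X[1] = 1i
X[2] = -3
X[3] = -1i

X = [-5, 1i, -3, -1i]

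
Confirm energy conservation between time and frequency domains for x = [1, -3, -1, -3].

Time domain:
Σ|x[n]|² = |1|² + |-3|² + |-1|² + |-3|² = 20.0000

Frequency domain:
(1/4)Σ|X[k]|² = (1/4)(|-6|² + |2|² + |6|² + |2|²) = (1/4)·80.0000 = 20.0000

Both sides agree, confirming Parseval's theorem.

Σ|x[n]|² = (1/N)Σ|X[k]|² = 20.0000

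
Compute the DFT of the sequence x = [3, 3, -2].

X[k] = Σ(n=0 to 2) x[n] · ω_3^(nk)
where ω_3 = e^(-2πi/3)

Computing each X[k]:
X[0] = 4
X[1] = 2.5000-4.3301i
X[2] = 2.5000+4.3301i

X = [4, 2.5000-4.3301i, 2.5000+4.3301i]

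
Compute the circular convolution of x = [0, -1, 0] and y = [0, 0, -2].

(x ⊛ y)[n] = Σ(m=0 to 2) x[m] · y[(n-m) mod 3]

Computing each output sample:
(x ⊛ y)[0] = 2
(x ⊛ y)[1] = 0
(x ⊛ y)[2] = 0

x ⊛ y = [2, 0, 0]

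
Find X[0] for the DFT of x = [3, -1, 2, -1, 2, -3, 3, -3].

X[0] = Σ(n=0 to 7) x[n] · ω_8^0 = Σ x[n]
= (3) + (-1) + (2) + (-1) + (2) + (-3) + (3) + (-3)

X[0] = 2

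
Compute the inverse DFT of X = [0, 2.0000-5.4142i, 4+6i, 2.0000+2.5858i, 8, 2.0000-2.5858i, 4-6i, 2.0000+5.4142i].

x[n] = (1/8) Σ(k=0 to 7) X[k] · e^(2πikn/8)

Computing each x[n]:
x[0] = 3
x[1] = -2
x[2] = 2
x[3] = 1
x[4] = 1
x[5] = -3
x[6] = -2
x[7] = 0

x = [3, -2, 2, 1, 1, -3, -2, 0]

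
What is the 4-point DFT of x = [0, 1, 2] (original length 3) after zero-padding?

Original 3-point DFT: [3, -1.5000+0.8660i, -1.5000-0.8660i]
Zero-padded 4-point DFT provides frequency interpolation.

DFT_4([x, 0, ...]) = [3, -2-1i, 1, -2+1i]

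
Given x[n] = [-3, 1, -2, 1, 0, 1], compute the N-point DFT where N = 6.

X[k] = Σ(n=0 to 5) x[n] · ω_6^(nk)
where ω_6 = e^(-2πi/6)

Computing each X[k]:
X[0] = -2
X[1] = -2.0000+1.7321i
X[2] = -2.0000-1.7321i
X[3] = -8
X[4] = -2.0000+1.7321i
X[5] = -2.0000-1.7321i

X = [-2, -2.0000+1.7321i, -2.0000-1.7321i, -8, -2.0000+1.7321i, -2.0000-1.7321i]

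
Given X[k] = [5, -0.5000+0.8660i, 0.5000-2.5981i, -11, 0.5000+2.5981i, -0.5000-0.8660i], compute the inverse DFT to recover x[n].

x[n] = (1/6) Σ(k=0 to 5) X[k] · e^(2πikn/6)

Computing each x[n]:
x[0] = -1
x[1] = 3
x[2] = -2
x[3] = 3
x[4] = 0
x[5] = 2

x = [-1, 3, -2, 3, 0, 2]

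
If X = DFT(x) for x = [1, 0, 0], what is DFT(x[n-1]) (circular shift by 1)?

Time shift by 1: X_shifted[k] = ω_3^(1k) · X[k]
Shifted x = [0, 1, 0]

DFT(x[n-1]) = [1, -0.5000-0.8660i, -0.5000+0.8660i]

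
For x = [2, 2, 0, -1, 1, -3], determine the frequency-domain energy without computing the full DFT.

Parseval: Σ|x[n]|² = (1/N)Σ|X[k]|², so Σ|X[k]|² = N·Σ|x[n]|² = 6·19.0000

Σ|X[k]|² = N·Σ|x[n]|² = 6·19.0000 = 114.0000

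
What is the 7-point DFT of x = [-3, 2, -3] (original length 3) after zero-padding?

Original 3-point DFT: [-4, -2.5000-4.3301i, -2.5000+4.3301i]
Zero-padded 7-point DFT provides frequency interpolation.

DFT_7([x, 0, ...]) = [-4, -1.0855+1.3611i, -0.7421-3.2515i, -6.6724-3.2133i, -6.6724+3.2133i, -0.7421+3.2515i, -1.0855-1.3611i]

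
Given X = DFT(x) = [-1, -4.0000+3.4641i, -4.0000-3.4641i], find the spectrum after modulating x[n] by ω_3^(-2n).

Modulation property: DFT(ω_3^(-2n)·x[n]) = X[(k-2) mod 3], so circularly shift X by 2 positions.

X[k-2] = [-4.0000+3.4641i, -4.0000-3.4641i, -1]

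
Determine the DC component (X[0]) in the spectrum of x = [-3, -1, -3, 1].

X[0] = Σ(n=0 to 3) x[n] · ω_4^0 = Σ x[n]
= (-3) + (-1) + (-3) + (1)

X[0] = -6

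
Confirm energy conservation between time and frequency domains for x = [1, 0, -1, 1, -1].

Time domain:
Σ|x[n]|² = |1|² + |0|² + |-1|² + |1|² + |-1|² = 4.0000

Frequency domain:
(1/5)Σ|X[k]|² = (1/5)(|0|² + |0.6910+0.2245i|² + |1.8090-2.4899i|² + |1.8090+2.4899i|² + |0.6910-0.2245i|²) = (1/5)·20.0000 = 4.0000

Both sides agree, confirming Parseval's theorem.

Σ|x[n]|² = (1/N)Σ|X[k]|² = 4.0000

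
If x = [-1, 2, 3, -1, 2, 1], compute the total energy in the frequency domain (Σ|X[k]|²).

Parseval: Σ|x[n]|² = (1/N)Σ|X[k]|², so Σ|X[k]|² = N·Σ|x[n]|² = 6·20.0000

Σ|X[k]|² = N·Σ|x[n]|² = 6·20.0000 = 120.0000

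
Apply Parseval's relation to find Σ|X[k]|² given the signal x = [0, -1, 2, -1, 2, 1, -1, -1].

Parseval: Σ|x[n]|² = (1/N)Σ|X[k]|², so Σ|X[k]|² = N·Σ|x[n]|² = 8·13.0000

Σ|X[k]|² = N·Σ|x[n]|² = 8·13.0000 = 104.0000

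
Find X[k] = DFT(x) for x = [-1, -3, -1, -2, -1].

X[k] = Σ(n=0 to 4) x[n] · ω_5^(nk)
where ω_5 = e^(-2πi/5)

Computing each X[k]:
X[0] = -8
X[1] = 0.1910+1.3143i
X[2] = 1.3090+2.1266i
X[3] = 1.3090-2.1266i
X[4] = 0.1910-1.3143i

X = [-8, 0.1910+1.3143i, 1.3090+2.1266i, 1.3090-2.1266i, 0.1910-1.3143i]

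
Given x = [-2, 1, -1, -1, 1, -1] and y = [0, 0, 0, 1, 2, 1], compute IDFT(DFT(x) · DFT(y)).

(x ⊛ y)[n] = Σ(m=0 to 5) x[m] · y[(n-m) mod 6]

Computing each output sample:
(x ⊛ y)[0] = -2
(x ⊛ y)[1] = -2
(x ⊛ y)[2] = 0
(x ⊛ y)[3] = -3
(x ⊛ y)[4] = -4
(x ⊛ y)[5] = -1

x ⊛ y = [-2, -2, 0, -3, -4, -1]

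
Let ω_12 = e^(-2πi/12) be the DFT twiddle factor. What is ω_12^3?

ω_12^3 = e^(-2πi·3/12)
= cos(-2π·3/12) + i·sin(-2π·3/12)
= cos(-6π/12) + i·sin(-6π/12)

ω_12^3 = cos(-6π/12) + i·sin(-6π/12) = -1i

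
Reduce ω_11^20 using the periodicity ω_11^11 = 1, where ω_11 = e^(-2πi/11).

Since ω_11^11 = 1, powers reduce modulo 11.
20 mod 11 = 9
So ω_11^20 = ω_11^9 = e^(-2πi·9/11)

ω_11^20 = ω_11^9 = 0.4154+0.9096i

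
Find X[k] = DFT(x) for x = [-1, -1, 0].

X[k] = Σ(n=0 to 2) x[n] · ω_3^(nk)
where ω_3 = e^(-2πi/3)

Computing each X[k]:
X[0] = -2
X[1] = -0.5000+0.8660i
X[2] = -0.5000-0.8660i

X = [-2, -0.5000+0.8660i, -0.5000-0.8660i]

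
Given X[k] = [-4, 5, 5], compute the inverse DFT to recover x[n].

x[n] = (1/3) Σ(k=0 to 2) X[k] · e^(2πikn/3)

Computing each x[n]:
x[0] = 2
x[1] = -3
x[2] = -3

x = [2, -3, -3]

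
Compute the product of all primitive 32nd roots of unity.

The primitive 32nd roots of unity are ω_32^k for k coprime to 32: k ∈ {1, 3, 5, 7, 9, 11, 13, 15, 17, 19, 21, 23, 25, 27, 29, 31}
Their product equals the constant term of the cyclotomic polynomial Φ_32(x) up to sign.
For n ≥ 3, the product of all primitive nth roots of unity is 1. (For n=1 it is 1; for n=2 it is -1.)

1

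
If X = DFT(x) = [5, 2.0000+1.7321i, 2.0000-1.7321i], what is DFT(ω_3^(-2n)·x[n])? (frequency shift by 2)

Modulation property: DFT(ω_3^(-2n)·x[n]) = X[(k-2) mod 3], so circularly shift X by 2 positions.

X[k-2] = [2.0000+1.7321i, 2.0000-1.7321i, 5]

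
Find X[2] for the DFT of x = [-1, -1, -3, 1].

X[2] = Σ(n=0 to 3) x[n] · ω_4^(2n) where ω_4 = e^(-2πi/4)
= (-1)·ω_4^0 + (-1)·ω_4^2 + (-3)·ω_4^4 + (1)·ω_4^6

X[2] = -4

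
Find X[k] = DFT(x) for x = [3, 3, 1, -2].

X[k] = Σ(n=0 to 3) x[n] · ω_4^(nk)
where ω_4 = e^(-2πi/4)

Computing each X[k]:
X[0] = 5
X[1] = 2-5i
X[2] = 3
X[3] = 2+5i

X = [5, 2-5i, 3, 2+5i]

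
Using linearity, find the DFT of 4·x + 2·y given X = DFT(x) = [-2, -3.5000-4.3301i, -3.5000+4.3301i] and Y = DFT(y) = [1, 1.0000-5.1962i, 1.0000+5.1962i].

By linearity: DFT(4x + 2y) = 4·DFT(x) + 2·DFT(y)
= 4·[-2, -3.5000-4.3301i, -3.5000+4.3301i] + 2·[1, 1.0000-5.1962i, 1.0000+5.1962i]

Computing element-wise:
Z[0] = 4·(-2) + 2·(1) = -6
Z[1] = 4·(-3.5000-4.3301i) + 2·(1.0000-5.1962i) = -12.0000-27.7128i
Z[2] = 4·(-3.5000+4.3301i) + 2·(1.0000+5.1962i) = -12.0000+27.7128i

DFT(4x + 2y) = 4·X + 2·Y = [-6, -12.0000-27.7128i, -12.0000+27.7128i]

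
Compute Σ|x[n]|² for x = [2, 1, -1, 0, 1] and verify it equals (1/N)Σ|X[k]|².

Time domain:
Σ|x[n]|² = |2|² + |1|² + |-1|² + |0|² + |1|² = 7.0000

Frequency domain:
(1/5)Σ|X[k]|² = (1/5)(|3|² + |3.4271+0.5878i|² + |0.0729-0.9511i|² + |0.0729+0.9511i|² + |3.4271-0.5878i|²) = (1/5)·35.0000 = 7.0000

Both sides agree, confirming Parseval's theorem.

Σ|x[n]|² = (1/N)Σ|X[k]|² = 7.0000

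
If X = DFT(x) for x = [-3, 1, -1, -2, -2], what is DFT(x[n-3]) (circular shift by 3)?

Time shift by 3: X_shifted[k] = ω_5^(3k) · X[k]
Shifted x = [-1, -2, -2, -3, 1]

DFT(x[n-3]) = [-7, 2.7361+2.2654i, -1.7361+2.7144i, -1.7361-2.7144i, 2.7361-2.2654i]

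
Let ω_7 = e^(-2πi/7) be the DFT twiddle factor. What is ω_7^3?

ω_7^3 = e^(-2πi·3/7)
= cos(-2π·3/7) + i·sin(-2π·3/7)
= cos(-6π/7) + i·sin(-6π/7)

ω_7^3 = cos(-6π/7) + i·sin(-6π/7) = -0.9010-0.4339i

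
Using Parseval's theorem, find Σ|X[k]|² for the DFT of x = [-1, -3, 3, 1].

Parseval: Σ|x[n]|² = (1/N)Σ|X[k]|², so Σ|X[k]|² = N·Σ|x[n]|² = 4·20.0000

Σ|X[k]|² = N·Σ|x[n]|² = 4·20.0000 = 80.0000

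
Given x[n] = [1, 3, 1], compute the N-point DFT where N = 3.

X[k] = Σ(n=0 to 2) x[n] · ω_3^(nk)
where ω_3 = e^(-2πi/3)

Computing each X[k]:
X[0] = 5
X[1] = -1.0000-1.7321i
X[2] = -1.0000+1.7321i

X = [5, -1.0000-1.7321i, -1.0000+1.7321i]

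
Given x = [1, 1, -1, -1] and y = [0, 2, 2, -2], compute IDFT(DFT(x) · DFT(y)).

(x ⊛ y)[n] = Σ(m=0 to 3) x[m] · y[(n-m) mod 4]

Computing each output sample:
(x ⊛ y)[0] = -6
(x ⊛ y)[1] = 2
(x ⊛ y)[2] = 6
(x ⊛ y)[3] = -2

x ⊛ y = [-6, 2, 6, -2]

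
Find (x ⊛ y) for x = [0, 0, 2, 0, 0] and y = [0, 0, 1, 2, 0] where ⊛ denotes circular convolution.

(x ⊛ y)[n] = Σ(m=0 to 4) x[m] · y[(n-m) mod 5]

Computing each output sample:
(x ⊛ y)[0] = 4
(x ⊛ y)[1] = 0
(x ⊛ y)[2] = 0
(x ⊛ y)[3] = 0
(x ⊛ y)[4] = 2

x ⊛ y = [4, 0, 0, 0, 2]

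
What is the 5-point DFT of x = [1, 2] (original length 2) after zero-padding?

Original 2-point DFT: [3, -1]
Zero-padded 5-point DFT provides frequency interpolation.

DFT_5([x, 0, ...]) = [3, 1.6180-1.9021i, -0.6180-1.1756i, -0.6180+1.1756i, 1.6180+1.9021i]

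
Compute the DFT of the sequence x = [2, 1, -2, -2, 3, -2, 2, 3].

X[k] = Σ(n=0 to 7) x[n] · ω_8^(nk)
where ω_8 = e^(-2πi/8)

Computing each X[k]:
X[0] = 5
X[1] = 4.6569+5.4142i
X[2] = 5+2i
X[3] = -6.6569-2.5858i
X[4] = 5
X[5] = -6.6569+2.5858i
X[6] = 5-2i
X[7] = 4.6569-5.4142i

X = [5, 4.6569+5.4142i, 5+2i, -6.6569-2.5858i, 5, -6.6569+2.5858i, 5-2i, 4.6569-5.4142i]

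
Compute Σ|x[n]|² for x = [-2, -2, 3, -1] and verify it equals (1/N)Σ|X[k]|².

Time domain:
Σ|x[n]|² = |-2|² + |-2|² + |3|² + |-1|² = 18.0000

Frequency domain:
(1/4)Σ|X[k]|² = (1/4)(|-2|² + |-5+1i|² + |4|² + |-5-1i|²) = (1/4)·72.0000 = 18.0000

Both sides agree, confirming Parseval's theorem.

Σ|x[n]|² = (1/N)Σ|X[k]|² = 18.0000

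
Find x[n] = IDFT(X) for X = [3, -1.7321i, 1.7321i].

x[n] = (1/3) Σ(k=0 to 2) X[k] · e^(2πikn/3)

Computing each x[n]:
x[0] = 1
x[1] = 2
x[2] = 0

x = [1, 2, 0]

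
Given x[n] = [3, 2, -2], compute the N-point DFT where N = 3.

X[k] = Σ(n=0 to 2) x[n] · ω_3^(nk)
where ω_3 = e^(-2πi/3)

Computing each X[k]:
X[0] = 3
X[1] = 3.0000-3.4641i
X[2] = 3.0000+3.4641i

X = [3, 3.0000-3.4641i, 3.0000+3.4641i]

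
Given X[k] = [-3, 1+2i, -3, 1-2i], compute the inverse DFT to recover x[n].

x[n] = (1/4) Σ(k=0 to 3) X[k] · e^(2πikn/4)

Computing each x[n]:
x[0] = -1
x[1] = -1
x[2] = -2
x[3] = 1

x = [-1, -1, -2, 1]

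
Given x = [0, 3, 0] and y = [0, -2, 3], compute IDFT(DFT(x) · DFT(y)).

(x ⊛ y)[n] = Σ(m=0 to 2) x[m] · y[(n-m) mod 3]

Computing each output sample:
(x ⊛ y)[0] = 9
(x ⊛ y)[1] = 0
(x ⊛ y)[2] = -6

x ⊛ y = [9, 0, -6]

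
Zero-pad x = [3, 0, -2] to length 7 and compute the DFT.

Original 3-point DFT: [1, 4.0000-1.7321i, 4.0000+1.7321i]
Zero-padded 7-point DFT provides frequency interpolation.

DFT_7([x, 0, ...]) = [1, 3.4450+1.9499i, 4.8019-0.8678i, 1.7530-1.5637i, 1.7530+1.5637i, 4.8019+0.8678i, 3.4450-1.9499i]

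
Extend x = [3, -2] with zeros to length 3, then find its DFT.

Original 2-point DFT: [1, 5]
Zero-padded 3-point DFT provides frequency interpolation.

DFT_3([x, 0, ...]) = [1, 4.0000+1.7321i, 4.0000-1.7321i]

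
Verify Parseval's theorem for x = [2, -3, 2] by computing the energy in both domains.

Time domain:
Σ|x[n]|² = |2|² + |-3|² + |2|² = 17.0000

Frequency domain:
(1/3)Σ|X[k]|² = (1/3)(|1|² + |2.5000+4.3301i|² + |2.5000-4.3301i|²) = (1/3)·51.0000 = 17.0000

Both sides agree, confirming Parseval's theorem.

Σ|x[n]|² = (1/N)Σ|X[k]|² = 17.0000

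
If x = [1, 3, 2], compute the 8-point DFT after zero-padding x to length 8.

Original 3-point DFT: [6, -1.5000-0.8660i, -1.5000+0.8660i]
Zero-padded 8-point DFT provides frequency interpolation.

DFT_8([x, 0, ...]) = [6, 3.1213-4.1213i, -1-3i, -1.1213-0.1213i, 0, -1.1213+0.1213i, -1+3i, 3.1213+4.1213i]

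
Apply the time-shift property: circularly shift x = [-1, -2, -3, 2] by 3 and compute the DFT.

Time shift by 3: X_shifted[k] = ω_4^(3k) · X[k]
Shifted x = [-2, -3, 2, -1]

DFT(x[n-3]) = [-4, -4+2i, 4, -4-2i]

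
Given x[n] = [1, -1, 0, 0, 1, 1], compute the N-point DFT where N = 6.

X[k] = Σ(n=0 to 5) x[n] · ω_6^(nk)
where ω_6 = e^(-2πi/6)

Computing each X[k]:
X[0] = 2
X[1] = 0.5000+2.5981i
X[2] = 0.5000+0.8660i
X[3] = 2
X[4] = 0.5000-0.8660i
X[5] = 0.5000-2.5981i

X = [2, 0.5000+2.5981i, 0.5000+0.8660i, 2, 0.5000-0.8660i, 0.5000-2.5981i]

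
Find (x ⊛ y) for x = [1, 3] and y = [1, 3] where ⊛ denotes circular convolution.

(x ⊛ y)[n] = Σ(m=0 to 1) x[m] · y[(n-m) mod 2]

Computing each output sample:
(x ⊛ y)[0] = 10
(x ⊛ y)[1] = 6

x ⊛ y = [10, 6]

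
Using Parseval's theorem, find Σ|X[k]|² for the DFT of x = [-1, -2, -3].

Parseval: Σ|x[n]|² = (1/N)Σ|X[k]|², so Σ|X[k]|² = N·Σ|x[n]|² = 3·14.0000

Σ|X[k]|² = N·Σ|x[n]|² = 3·14.0000 = 42.0000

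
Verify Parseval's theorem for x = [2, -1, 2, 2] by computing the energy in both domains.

Time domain:
Σ|x[n]|² = |2|² + |-1|² + |2|² + |2|² = 13.0000

Frequency domain:
(1/4)Σ|X[k]|² = (1/4)(|5|² + |3i|² + |3|² + |-3i|²) = (1/4)·52.0000 = 13.0000

Both sides agree, confirming Parseval's theorem.

Σ|x[n]|² = (1/N)Σ|X[k]|² = 13.0000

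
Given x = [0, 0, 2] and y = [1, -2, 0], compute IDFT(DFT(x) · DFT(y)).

(x ⊛ y)[n] = Σ(m=0 to 2) x[m] · y[(n-m) mod 3]

Computing each output sample:
(x ⊛ y)[0] = -4
(x ⊛ y)[1] = 0
(x ⊛ y)[2] = 2

x ⊛ y = [-4, 0, 2]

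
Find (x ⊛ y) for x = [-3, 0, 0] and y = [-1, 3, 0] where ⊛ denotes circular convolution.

(x ⊛ y)[n] = Σ(m=0 to 2) x[m] · y[(n-m) mod 3]

Computing each output sample:
(x ⊛ y)[0] = 3
(x ⊛ y)[1] = -9
(x ⊛ y)[2] = 0

x ⊛ y = [3, -9, 0]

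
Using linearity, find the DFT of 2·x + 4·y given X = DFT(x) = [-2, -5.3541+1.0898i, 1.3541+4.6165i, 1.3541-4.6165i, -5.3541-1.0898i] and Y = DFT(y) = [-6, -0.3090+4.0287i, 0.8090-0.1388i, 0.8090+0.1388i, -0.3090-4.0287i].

By linearity: DFT(2x + 4y) = 2·DFT(x) + 4·DFT(y)
= 2·[-2, -5.3541+1.0898i, 1.3541+4.6165i, 1.3541-4.6165i, -5.3541-1.0898i] + 4·[-6, -0.3090+4.0287i, 0.8090-0.1388i, 0.8090+0.1388i, -0.3090-4.0287i]

Computing element-wise:
Z[0] = 2·(-2) + 4·(-6) = -28
Z[1] = 2·(-5.3541+1.0898i) + 4·(-0.3090+4.0287i) = -11.9442+18.2944i
Z[2] = 2·(1.3541+4.6165i) + 4·(0.8090-0.1388i) = 5.9442+8.6778i
Z[3] = 2·(1.3541-4.6165i) + 4·(0.8090+0.1388i) = 5.9442-8.6778i
Z[4] = 2·(-5.3541-1.0898i) + 4·(-0.3090-4.0287i) = -11.9442-18.2944i

DFT(2x + 4y) = 2·X + 4·Y = [-28, -11.9442+18.2944i, 5.9442+8.6778i, 5.9442-8.6778i, -11.9442-18.2944i]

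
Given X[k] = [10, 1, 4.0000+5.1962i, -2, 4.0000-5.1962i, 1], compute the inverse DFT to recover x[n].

x[n] = (1/6) Σ(k=0 to 5) X[k] · e^(2πikn/6)

Computing each x[n]:
x[0] = 3
x[1] = 0
x[2] = 2
x[3] = 3
x[4] = -1
x[5] = 3

x = [3, 0, 2, 3, -1, 3]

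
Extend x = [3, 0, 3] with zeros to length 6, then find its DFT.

Original 3-point DFT: [6, 1.5000+2.5981i, 1.5000-2.5981i]
Zero-padded 6-point DFT provides frequency interpolation.

DFT_6([x, 0, ...]) = [6, 1.5000-2.5981i, 1.5000+2.5981i, 6, 1.5000-2.5981i, 1.5000+2.5981i]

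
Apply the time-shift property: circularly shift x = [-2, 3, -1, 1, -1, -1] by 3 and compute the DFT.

Time shift by 3: X_shifted[k] = ω_6^(3k) · X[k]
Shifted x = [1, -1, -1, -2, 3, -1]

DFT(x[n-3]) = [-1, 1.0000+3.4641i, -1.0000-3.4641i, 7, -1.0000+3.4641i, 1.0000-3.4641i]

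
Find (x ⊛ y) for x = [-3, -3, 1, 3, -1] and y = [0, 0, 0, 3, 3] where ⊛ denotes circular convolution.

(x ⊛ y)[n] = Σ(m=0 to 4) x[m] · y[(n-m) mod 5]

Computing each output sample:
(x ⊛ y)[0] = -6
(x ⊛ y)[1] = 12
(x ⊛ y)[2] = 6
(x ⊛ y)[3] = -12
(x ⊛ y)[4] = -18

x ⊛ y = [-6, 12, 6, -12, -18]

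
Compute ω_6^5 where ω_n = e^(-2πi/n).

ω_6^5 = e^(-2πi·5/6)
= cos(-2π·5/6) + i·sin(-2π·5/6)
= cos(-10π/6) + i·sin(-10π/6)

ω_6^5 = cos(-10π/6) + i·sin(-10π/6) = 0.5000+0.8660i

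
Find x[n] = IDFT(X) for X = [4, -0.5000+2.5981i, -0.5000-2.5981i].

x[n] = (1/3) Σ(k=0 to 2) X[k] · e^(2πikn/3)

Computing each x[n]:
x[0] = 1
x[1] = 0
x[2] = 3

x = [1, 0, 3]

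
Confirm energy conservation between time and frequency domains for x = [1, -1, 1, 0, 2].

Time domain:
Σ|x[n]|² = |1|² + |-1|² + |1|² + |0|² + |2|² = 7.0000

Frequency domain:
(1/5)Σ|X[k]|² = (1/5)(|3|² + |0.5000+2.2654i|² + |0.5000+2.7144i|² + |0.5000-2.7144i|² + |0.5000-2.2654i|²) = (1/5)·35.0000 = 7.0000

Both sides agree, confirming Parseval's theorem.

Σ|x[n]|² = (1/N)Σ|X[k]|² = 7.0000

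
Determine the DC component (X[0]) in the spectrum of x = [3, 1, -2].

X[0] = Σ(n=0 to 2) x[n] · ω_3^0 = Σ x[n]
= (3) + (1) + (-2)

X[0] = 2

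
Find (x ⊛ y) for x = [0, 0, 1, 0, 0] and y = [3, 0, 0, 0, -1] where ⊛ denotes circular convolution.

(x ⊛ y)[n] = Σ(m=0 to 4) x[m] · y[(n-m) mod 5]

Computing each output sample:
(x ⊛ y)[0] = 0
(x ⊛ y)[1] = -1
(x ⊛ y)[2] = 3
(x ⊛ y)[3] = 0
(x ⊛ y)[4] = 0

x ⊛ y = [0, -1, 3, 0, 0]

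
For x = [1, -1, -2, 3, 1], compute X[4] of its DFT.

X[4] = Σ(n=0 to 4) x[n] · ω_5^(4n) where ω_5 = e^(-2πi/5)
= (1)·ω_5^0 + (-1)·ω_5^4 + (-2)·ω_5^8 + (3)·ω_5^12 + (1)·ω_5^16

X[4] = 0.1910-4.8410i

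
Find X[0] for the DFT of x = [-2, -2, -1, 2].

X[0] = Σ(n=0 to 3) x[n] · ω_4^0 = Σ x[n]
= (-2) + (-2) + (-1) + (2)

X[0] = -3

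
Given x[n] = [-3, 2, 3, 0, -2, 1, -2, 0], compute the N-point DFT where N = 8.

X[k] = Σ(n=0 to 7) x[n] · ω_8^(nk)
where ω_8 = e^(-2πi/8)

Computing each X[k]:
X[0] = -1
X[1] = -0.2929-5.7071i
X[2] = -6-3i
X[3] = -1.7071+4.2929i
X[4] = -7
X[5] = -1.7071-4.2929i
X[6] = -6+3i
X[7] = -0.2929+5.7071i

X = [-1, -0.2929-5.7071i, -6-3i, -1.7071+4.2929i, -7, -1.7071-4.2929i, -6+3i, -0.2929+5.7071i]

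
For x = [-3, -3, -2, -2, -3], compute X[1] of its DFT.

X[1] = Σ(n=0 to 4) x[n] · ω_5^(1n) where ω_5 = e^(-2πi/5)
= (-3)·ω_5^0 + (-3)·ω_5^1 + (-2)·ω_5^2 + (-2)·ω_5^3 + (-3)·ω_5^4

X[1] = -1.6180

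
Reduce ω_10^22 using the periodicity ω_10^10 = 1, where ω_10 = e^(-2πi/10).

Since ω_10^10 = 1, powers reduce modulo 10.
22 mod 10 = 2
So ω_10^22 = ω_10^2 = e^(-2πi·2/10)

ω_10^22 = ω_10^2 = 0.3090-0.9511i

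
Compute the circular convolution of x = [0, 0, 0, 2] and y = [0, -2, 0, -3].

(x ⊛ y)[n] = Σ(m=0 to 3) x[m] · y[(n-m) mod 4]

Computing each output sample:
(x ⊛ y)[0] = -4
(x ⊛ y)[1] = 0
(x ⊛ y)[2] = -6
(x ⊛ y)[3] = 0

x ⊛ y = [-4, 0, -6, 0]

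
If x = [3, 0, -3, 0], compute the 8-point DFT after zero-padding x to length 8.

Original 4-point DFT: [0, 6, 0, 6]
Zero-padded 8-point DFT provides frequency interpolation.

DFT_8([x, 0, ...]) = [0, 3+3i, 6, 3-3i, 0, 3+3i, 6, 3-3i]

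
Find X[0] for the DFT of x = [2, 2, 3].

X[0] = Σ(n=0 to 2) x[n] · ω_3^0 = Σ x[n]
= (2) + (2) + (3)

X[0] = 7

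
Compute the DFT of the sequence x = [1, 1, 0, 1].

X[k] = Σ(n=0 to 3) x[n] · ω_4^(nk)
where ω_4 = e^(-2πi/4)

Computing each X[k]:
X[0] = 3
X[1] = 1
X[2] = -1
X[3] = 1

X = [3, 1, -1, 1]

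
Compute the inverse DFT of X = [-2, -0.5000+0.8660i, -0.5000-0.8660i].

x[n] = (1/3) Σ(k=0 to 2) X[k] · e^(2πikn/3)

Computing each x[n]:
x[0] = -1
x[1] = -1
x[2] = 0

x = [-1, -1, 0]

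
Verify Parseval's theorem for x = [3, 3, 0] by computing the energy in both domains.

Time domain:
Σ|x[n]|² = |3|² + |3|² + |0|² = 18.0000

Frequency domain:
(1/3)Σ|X[k]|² = (1/3)(|6|² + |1.5000-2.5981i|² + |1.5000+2.5981i|²) = (1/3)·54.0000 = 18.0000

Both sides agree, confirming Parseval's theorem.

Σ|x[n]|² = (1/N)Σ|X[k]|² = 18.0000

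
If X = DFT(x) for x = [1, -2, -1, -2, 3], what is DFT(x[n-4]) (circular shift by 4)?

Time shift by 4: X_shifted[k] = ω_5^(4k) · X[k]
Shifted x = [-2, -1, -2, 3, 1]

DFT(x[n-4]) = [-1, -2.8090+4.8410i, -1.6910-3.5797i, -1.6910+3.5797i, -2.8090-4.8410i]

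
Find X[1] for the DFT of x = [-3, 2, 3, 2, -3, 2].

X[1] = Σ(n=0 to 5) x[n] · ω_6^(1n) where ω_6 = e^(-2πi/6)
= (-3)·ω_6^0 + (2)·ω_6^1 + (3)·ω_6^2 + (2)·ω_6^3 + (-3)·ω_6^4 + (2)·ω_6^5

X[1] = -3.0000-5.1962i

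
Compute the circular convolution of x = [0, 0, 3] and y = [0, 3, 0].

(x ⊛ y)[n] = Σ(m=0 to 2) x[m] · y[(n-m) mod 3]

Computing each output sample:
(x ⊛ y)[0] = 9
(x ⊛ y)[1] = 0
(x ⊛ y)[2] = 0

x ⊛ y = [9, 0, 0]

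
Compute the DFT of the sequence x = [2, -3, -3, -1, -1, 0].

X[k] = Σ(n=0 to 5) x[n] · ω_6^(nk)
where ω_6 = e^(-2πi/6)

Computing each X[k]:
X[0] = -6
X[1] = 3.5000+4.3301i
X[2] = 4.5000+0.8660i
X[3] = 2
X[4] = 4.5000-0.8660i
X[5] = 3.5000-4.3301i

X = [-6, 3.5000+4.3301i, 4.5000+0.8660i, 2, 4.5000-0.8660i, 3.5000-4.3301i]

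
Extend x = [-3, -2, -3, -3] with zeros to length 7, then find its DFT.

Original 4-point DFT: [-11, -1i, -1, 1i]
Zero-padded 7-point DFT provides frequency interpolation.

DFT_7([x, 0, ...]) = [-11, -0.8765+5.7901i, -1.7225-1.6973i, -2.4010+1.4471i, -2.4010-1.4471i, -1.7225+1.6973i, -0.8765-5.7901i]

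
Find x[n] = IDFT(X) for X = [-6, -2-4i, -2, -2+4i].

x[n] = (1/4) Σ(k=0 to 3) X[k] · e^(2πikn/4)

Computing each x[n]:
x[0] = -3
x[1] = 1
x[2] = -1
x[3] = -3

x = [-3, 1, -1, -3]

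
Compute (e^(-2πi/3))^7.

Since ω_3^3 = 1, powers reduce modulo 3.
7 mod 3 = 1
So ω_3^7 = ω_3^1 = e^(-2πi·1/3)

ω_3^7 = ω_3^1 = -0.5000-0.8660i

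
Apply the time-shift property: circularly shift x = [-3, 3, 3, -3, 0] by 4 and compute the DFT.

Time shift by 4: X_shifted[k] = ω_5^(4k) · X[k]
Shifted x = [3, 3, -3, 0, -3]

DFT(x[n-4]) = [0, 5.4271-3.9430i, 2.0729-6.3799i, 2.0729+6.3799i, 5.4271+3.9430i]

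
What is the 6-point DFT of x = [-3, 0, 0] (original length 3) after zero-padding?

Original 3-point DFT: [-3, -3, -3]
Zero-padded 6-point DFT provides frequency interpolation.

DFT_6([x, 0, ...]) = [-3, -3, -3, -3, -3, -3]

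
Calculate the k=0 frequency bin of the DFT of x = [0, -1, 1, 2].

X[0] = Σ(n=0 to 3) x[n] · ω_4^0 = Σ x[n]
= (0) + (-1) + (1) + (2)

X[0] = 2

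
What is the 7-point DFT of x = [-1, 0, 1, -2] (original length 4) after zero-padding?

Original 4-point DFT: [-2, -2-2i, 2, -2+2i]
Zero-padded 7-point DFT provides frequency interpolation.

DFT_7([x, 0, ...]) = [-2, 0.5794-0.1072i, -3.1479-1.1298i, 0.0685+2.7317i, 0.0685-2.7317i, -3.1479+1.1298i, 0.5794+0.1072i]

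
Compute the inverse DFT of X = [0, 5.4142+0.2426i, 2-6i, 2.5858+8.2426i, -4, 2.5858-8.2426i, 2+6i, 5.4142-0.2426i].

x[n] = (1/8) Σ(k=0 to 7) X[k] · e^(2πikn/8)

Computing each x[n]:
x[0] = 2
x[1] = 1
x[2] = 1
x[3] = -3
x[4] = -2
x[5] = 3
x[6] = -3
x[7] = 1

x = [2, 1, 1, -3, -2, 3, -3, 1]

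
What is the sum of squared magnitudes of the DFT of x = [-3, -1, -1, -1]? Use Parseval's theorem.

Parseval: Σ|x[n]|² = (1/N)Σ|X[k]|², so Σ|X[k]|² = N·Σ|x[n]|² = 4·12.0000

Σ|X[k]|² = N·Σ|x[n]|² = 4·12.0000 = 48.0000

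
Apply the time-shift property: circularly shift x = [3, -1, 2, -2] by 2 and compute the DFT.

Time shift by 2: X_shifted[k] = ω_4^(2k) · X[k]
Shifted x = [2, -2, 3, -1]

DFT(x[n-2]) = [2, -1+1i, 8, -1-1i]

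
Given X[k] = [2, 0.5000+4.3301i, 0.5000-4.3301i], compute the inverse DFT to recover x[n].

x[n] = (1/3) Σ(k=0 to 2) X[k] · e^(2πikn/3)

Computing each x[n]:
x[0] = 1
x[1] = -2
x[2] = 3

x = [1, -2, 3]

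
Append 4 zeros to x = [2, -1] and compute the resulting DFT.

Original 2-point DFT: [1, 3]
Zero-padded 6-point DFT provides frequency interpolation.

DFT_6([x, 0, ...]) = [1, 1.5000+0.8660i, 2.5000+0.8660i, 3, 2.5000-0.8660i, 1.5000-0.8660i]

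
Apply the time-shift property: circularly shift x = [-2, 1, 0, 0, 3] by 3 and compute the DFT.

Time shift by 3: X_shifted[k] = ω_5^(3k) · X[k]
Shifted x = [0, 0, 3, -2, 1]

DFT(x[n-3]) = [2, -0.5000-1.9879i, -0.5000+5.3431i, -0.5000-5.3431i, -0.5000+1.9879i]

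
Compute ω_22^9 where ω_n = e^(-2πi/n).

ω_22^9 = e^(-2πi·9/22)
= cos(-2π·9/22) + i·sin(-2π·9/22)
= cos(-18π/22) + i·sin(-18π/22)

ω_22^9 = cos(-18π/22) + i·sin(-18π/22) = -0.8413-0.5406i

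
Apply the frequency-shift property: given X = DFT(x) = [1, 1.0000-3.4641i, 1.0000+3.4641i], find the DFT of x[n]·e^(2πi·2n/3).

Modulation property: DFT(ω_3^(-2n)·x[n]) = X[(k-2) mod 3], so circularly shift X by 2 positions.

X[k-2] = [1.0000-3.4641i, 1.0000+3.4641i, 1]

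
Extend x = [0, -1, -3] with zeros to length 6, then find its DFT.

Original 3-point DFT: [-4, 2.0000-1.7321i, 2.0000+1.7321i]
Zero-padded 6-point DFT provides frequency interpolation.

DFT_6([x, 0, ...]) = [-4, 1.0000+3.4641i, 2.0000-1.7321i, -2, 2.0000+1.7321i, 1.0000-3.4641i]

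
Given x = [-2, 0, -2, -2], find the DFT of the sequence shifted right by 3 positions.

Time shift by 3: X_shifted[k] = ω_4^(3k) · X[k]
Shifted x = [0, -2, -2, -2]

DFT(x[n-3]) = [-6, 2, 2, 2]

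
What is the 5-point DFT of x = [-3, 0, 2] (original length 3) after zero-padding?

Original 3-point DFT: [-1, -4.0000+1.7321i, -4.0000-1.7321i]
Zero-padded 5-point DFT provides frequency interpolation.

DFT_5([x, 0, ...]) = [-1, -4.6180-1.1756i, -2.3820+1.9021i, -2.3820-1.9021i, -4.6180+1.1756i]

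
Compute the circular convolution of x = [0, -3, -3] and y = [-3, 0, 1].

(x ⊛ y)[n] = Σ(m=0 to 2) x[m] · y[(n-m) mod 3]

Computing each output sample:
(x ⊛ y)[0] = -3
(x ⊛ y)[1] = 6
(x ⊛ y)[2] = 9

x ⊛ y = [-3, 6, 9]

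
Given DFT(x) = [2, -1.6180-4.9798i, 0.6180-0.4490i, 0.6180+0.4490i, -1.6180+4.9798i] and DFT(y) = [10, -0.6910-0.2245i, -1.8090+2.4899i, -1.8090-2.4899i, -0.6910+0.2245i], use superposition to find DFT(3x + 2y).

By linearity: DFT(3x + 2y) = 3·DFT(x) + 2·DFT(y)
= 3·[2, -1.6180-4.9798i, 0.6180-0.4490i, 0.6180+0.4490i, -1.6180+4.9798i] + 2·[10, -0.6910-0.2245i, -1.8090+2.4899i, -1.8090-2.4899i, -0.6910+0.2245i]

Computing element-wise:
Z[0] = 3·(2) + 2·(10) = 26
Z[1] = 3·(-1.6180-4.9798i) + 2·(-0.6910-0.2245i) = -6.2360-15.3884i
Z[2] = 3·(0.6180-0.4490i) + 2·(-1.8090+2.4899i) = -1.7640+3.6328i
Z[3] = 3·(0.6180+0.4490i) + 2·(-1.8090-2.4899i) = -1.7640-3.6328i
Z[4] = 3·(-1.6180+4.9798i) + 2·(-0.6910+0.2245i) = -6.2360+15.3884i

DFT(3x + 2y) = 3·X + 2·Y = [26, -6.2360-15.3884i, -1.7640+3.6328i, -1.7640-3.6328i, -6.2360+15.3884i]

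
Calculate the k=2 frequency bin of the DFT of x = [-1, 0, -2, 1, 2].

X[2] = Σ(n=0 to 4) x[n] · ω_5^(2n) where ω_5 = e^(-2πi/5)
= (-1)·ω_5^0 + (0)·ω_5^2 + (-2)·ω_5^4 + (1)·ω_5^6 + (2)·ω_5^8

X[2] = -2.9271-1.6776i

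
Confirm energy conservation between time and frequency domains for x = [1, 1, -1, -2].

Time domain:
Σ|x[n]|² = |1|² + |1|² + |-1|² + |-2|² = 7.0000

Frequency domain:
(1/4)Σ|X[k]|² = (1/4)(|-1|² + |2-3i|² + |1|² + |2+3i|²) = (1/4)·28.0000 = 7.0000

Both sides agree, confirming Parseval's theorem.

Σ|x[n]|² = (1/N)Σ|X[k]|² = 7.0000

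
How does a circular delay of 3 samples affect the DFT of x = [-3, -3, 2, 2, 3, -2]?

Time shift by 3: X_shifted[k] = ω_6^(3k) · X[k]
Shifted x = [2, 3, -2, -3, -3, 2]

DFT(x[n-3]) = [-1, 10.0000-1.7321i, -1, -5, -1, 10.0000+1.7321i]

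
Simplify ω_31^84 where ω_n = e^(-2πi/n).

Since ω_31^31 = 1, powers reduce modulo 31.
84 mod 31 = 22
So ω_31^84 = ω_31^22 = e^(-2πi·22/31)

ω_31^84 = ω_31^22 = -0.2507+0.9681i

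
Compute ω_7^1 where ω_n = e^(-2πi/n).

ω_7^1 = e^(-2πi·1/7)
= cos(-2π·1/7) + i·sin(-2π·1/7)
= cos(-2π/7) + i·sin(-2π/7)

ω_7^1 = cos(-2π/7) + i·sin(-2π/7) = 0.6235-0.7818i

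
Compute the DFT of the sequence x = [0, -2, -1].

X[k] = Σ(n=0 to 2) x[n] · ω_3^(nk)
where ω_3 = e^(-2πi/3)

Computing each X[k]:
X[0] = -3
X[1] = 1.5000+0.8660i
X[2] = 1.5000-0.8660i

X = [-3, 1.5000+0.8660i, 1.5000-0.8660i]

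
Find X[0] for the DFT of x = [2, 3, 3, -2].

X[0] = Σ(n=0 to 3) x[n] · ω_4^0 = Σ x[n]
= (2) + (3) + (3) + (-2)

X[0] = 6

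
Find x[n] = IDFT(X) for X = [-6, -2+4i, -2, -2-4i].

x[n] = (1/4) Σ(k=0 to 3) X[k] · e^(2πikn/4)

Computing each x[n]:
x[0] = -3
x[1] = -3
x[2] = -1
x[3] = 1

x = [-3, -3, -1, 1]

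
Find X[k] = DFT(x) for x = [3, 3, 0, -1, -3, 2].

X[k] = Σ(n=0 to 5) x[n] · ω_6^(nk)
where ω_6 = e^(-2πi/6)

Computing each X[k]:
X[0] = 4
X[1] = 8.0000-3.4641i
X[2] = 1.0000+1.7321i
X[3] = -4
X[4] = 1.0000-1.7321i
X[5] = 8.0000+3.4641i

X = [4, 8.0000-3.4641i, 1.0000+1.7321i, -4, 1.0000-1.7321i, 8.0000+3.4641i]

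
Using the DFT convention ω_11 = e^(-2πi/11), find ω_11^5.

ω_11^5 = e^(-2πi·5/11)
= cos(-2π·5/11) + i·sin(-2π·5/11)
= cos(-10π/11) + i·sin(-10π/11)

ω_11^5 = cos(-10π/11) + i·sin(-10π/11) = -0.9595-0.2817i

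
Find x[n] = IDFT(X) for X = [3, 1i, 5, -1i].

x[n] = (1/4) Σ(k=0 to 3) X[k] · e^(2πikn/4)

Computing each x[n]:
x[0] = 2
x[1] = -1
x[2] = 2
x[3] = 0

x = [2, -1, 2, 0]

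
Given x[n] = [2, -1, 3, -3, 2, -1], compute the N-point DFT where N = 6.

X[k] = Σ(n=0 to 5) x[n] · ω_6^(nk)
where ω_6 = e^(-2πi/6)

Computing each X[k]:
X[0] = 2
X[1] = 1.5000-0.8660i
X[2] = -2.5000+0.8660i
X[3] = 12
X[4] = -2.5000-0.8660i
X[5] = 1.5000+0.8660i

X = [2, 1.5000-0.8660i, -2.5000+0.8660i, 12, -2.5000-0.8660i, 1.5000+0.8660i]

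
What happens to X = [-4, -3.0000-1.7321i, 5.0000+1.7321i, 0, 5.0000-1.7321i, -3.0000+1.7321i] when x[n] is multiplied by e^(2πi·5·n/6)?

Modulation property: DFT(ω_6^(-5n)·x[n]) = X[(k-5) mod 6], so circularly shift X by 5 positions.

X[k-5] = [-3.0000-1.7321i, 5.0000+1.7321i, 0, 5.0000-1.7321i, -3.0000+1.7321i, -4]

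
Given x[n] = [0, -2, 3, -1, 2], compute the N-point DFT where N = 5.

X[k] = Σ(n=0 to 4) x[n] · ω_5^(nk)
where ω_5 = e^(-2πi/5)

Computing each X[k]:
X[0] = 2
X[1] = -1.6180+1.4531i
X[2] = 0.6180+6.1554i
X[3] = 0.6180-6.1554i
X[4] = -1.6180-1.4531i

X = [2, -1.6180+1.4531i, 0.6180+6.1554i, 0.6180-6.1554i, -1.6180-1.4531i]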